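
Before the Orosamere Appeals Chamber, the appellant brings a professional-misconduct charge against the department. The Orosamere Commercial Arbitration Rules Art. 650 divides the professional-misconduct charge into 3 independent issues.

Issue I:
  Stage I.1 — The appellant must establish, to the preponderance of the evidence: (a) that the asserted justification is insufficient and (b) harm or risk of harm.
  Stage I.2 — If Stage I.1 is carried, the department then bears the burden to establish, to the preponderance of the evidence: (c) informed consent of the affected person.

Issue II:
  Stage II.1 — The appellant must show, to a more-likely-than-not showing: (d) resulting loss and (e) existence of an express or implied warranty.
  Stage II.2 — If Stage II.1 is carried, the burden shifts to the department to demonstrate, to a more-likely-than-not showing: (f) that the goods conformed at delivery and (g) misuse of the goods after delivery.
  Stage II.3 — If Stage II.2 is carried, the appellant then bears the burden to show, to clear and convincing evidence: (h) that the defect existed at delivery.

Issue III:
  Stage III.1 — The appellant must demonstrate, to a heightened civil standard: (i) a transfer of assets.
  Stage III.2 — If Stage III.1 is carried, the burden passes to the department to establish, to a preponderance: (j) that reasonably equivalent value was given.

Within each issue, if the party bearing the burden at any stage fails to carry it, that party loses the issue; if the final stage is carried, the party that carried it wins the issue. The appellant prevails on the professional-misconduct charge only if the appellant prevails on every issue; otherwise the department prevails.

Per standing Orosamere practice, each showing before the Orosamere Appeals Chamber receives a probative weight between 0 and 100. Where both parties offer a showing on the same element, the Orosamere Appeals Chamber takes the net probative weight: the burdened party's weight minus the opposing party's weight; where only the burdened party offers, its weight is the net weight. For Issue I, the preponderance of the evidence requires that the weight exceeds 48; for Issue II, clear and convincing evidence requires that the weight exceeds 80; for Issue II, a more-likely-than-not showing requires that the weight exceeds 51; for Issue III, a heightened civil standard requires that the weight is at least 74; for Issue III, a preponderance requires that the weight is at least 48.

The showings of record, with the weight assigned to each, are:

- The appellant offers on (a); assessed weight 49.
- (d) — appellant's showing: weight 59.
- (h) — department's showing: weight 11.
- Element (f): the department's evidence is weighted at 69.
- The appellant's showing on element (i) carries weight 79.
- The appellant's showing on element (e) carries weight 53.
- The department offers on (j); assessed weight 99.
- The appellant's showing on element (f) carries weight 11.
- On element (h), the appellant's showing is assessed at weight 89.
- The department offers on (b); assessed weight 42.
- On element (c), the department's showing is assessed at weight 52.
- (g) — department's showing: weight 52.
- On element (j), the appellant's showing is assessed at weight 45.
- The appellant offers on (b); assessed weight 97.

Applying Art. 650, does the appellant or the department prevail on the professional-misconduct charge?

— Issue I —
At Stage I.1 the appellant must meet the preponderance of the evidence (weight exceeds 48): on (a) the weight is 49, > 48, so (a) meets the standard; on (b) the weight is 97 less the opposing 42 gives net 55, > 48, so (b) meets the standard.
  Stage I.1 is satisfied; the onus moves to the department.
At Stage I.2 the department must meet the preponderance of the evidence (weight exceeds 48): on (c) the weight is 52, which does exceed 48, so (c) meets the standard.
  Stage I.2 carried; the final stage is satisfied.
Every stage carried; the department prevails on this issue.
— Issue II —
At Stage II.1 the appellant must meet a more-likely-than-not showing (weight exceeds 51): on (d) the weight is 59, which does exceed 51, so (d) meets the standard; on (e) the weight is 53, which does exceed 51, so (e) meets the standard.
  Stage II.1 carried; the burden shifts to the department.
At Stage II.2 the department must meet a more-likely-than-not showing (weight exceeds 51): on (f) the weight is 69 less the opposing 11 gives net 58, > 51, so (f) meets the standard; on (g) the weight is 52, which does exceed 51, so (g) meets the standard.
  Stage II.2 carried; the burden shifts to the appellant.
At Stage II.3 the appellant must meet clear and convincing evidence (weight exceeds 80): on (h) the weight is 89 less the opposing 11 gives net 78, ≤ 80, so (h) does not meet the standard.
  Stage II.3 not carried; the appellant fails its burden.
So the department prevails on this issue.
— Issue III —
At Stage III.1 the appellant must meet a heightened civil standard (weight is at least 74): on (i) the weight is 79, which does reach 74, so (i) meets the standard.
  Stage III.1 carried; the burden shifts to the department.
At Stage III.2 the department must meet a preponderance (weight is at least 48): on (j) the weight is 99 less the opposing 45 gives net 54, ≥ 48, so (j) meets the standard.
  All elements met at the final stage.
All stages carried — the department prevails on this issue.
Per-issue: Issue I → department; Issue II → department; Issue III → department. The appellant must prevail on every issue; overall, the department prevails.

department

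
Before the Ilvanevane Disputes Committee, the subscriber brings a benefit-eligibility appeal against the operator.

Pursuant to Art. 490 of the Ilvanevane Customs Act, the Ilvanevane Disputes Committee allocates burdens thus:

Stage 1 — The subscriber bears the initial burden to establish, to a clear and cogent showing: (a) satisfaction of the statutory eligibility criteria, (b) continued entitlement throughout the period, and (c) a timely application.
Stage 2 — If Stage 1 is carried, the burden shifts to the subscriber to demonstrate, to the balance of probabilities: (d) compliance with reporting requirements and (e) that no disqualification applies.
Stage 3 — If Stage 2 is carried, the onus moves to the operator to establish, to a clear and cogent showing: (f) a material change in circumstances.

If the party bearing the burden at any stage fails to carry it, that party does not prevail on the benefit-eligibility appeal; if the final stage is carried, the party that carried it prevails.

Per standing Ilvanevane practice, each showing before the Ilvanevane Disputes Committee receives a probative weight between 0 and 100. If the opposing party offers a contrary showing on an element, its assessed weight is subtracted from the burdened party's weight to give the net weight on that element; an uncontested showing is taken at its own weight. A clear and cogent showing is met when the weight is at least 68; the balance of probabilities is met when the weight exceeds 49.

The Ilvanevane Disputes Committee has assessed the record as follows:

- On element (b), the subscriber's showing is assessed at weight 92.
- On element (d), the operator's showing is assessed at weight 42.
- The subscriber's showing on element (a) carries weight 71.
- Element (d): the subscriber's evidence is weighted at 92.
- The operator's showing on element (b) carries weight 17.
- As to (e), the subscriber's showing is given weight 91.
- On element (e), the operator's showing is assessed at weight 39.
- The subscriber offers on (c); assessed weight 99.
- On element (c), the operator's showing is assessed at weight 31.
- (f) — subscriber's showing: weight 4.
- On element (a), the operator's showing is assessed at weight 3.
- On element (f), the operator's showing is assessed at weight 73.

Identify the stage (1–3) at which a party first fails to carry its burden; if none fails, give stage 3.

stage 3

Stage 1 — burden on subscriber; standard: a clear and cogent showing (weight is at least 68).
    (a): 71 − 3 = 68 ≥ 68 [met]
    (b): 92 − 17 = 75 ≥ 68 [met]
    (c): 99 − 31 = 68 ≥ 68 [met]
  Stage 1 is satisfied; the subscriber continues to bear the burden.
Stage 2 — burden on subscriber; standard: the balance of probabilities (weight exceeds 49).
    (d): 92 − 42 = 50 > 49 [met]
    (e): 91 − 39 = 52 > 49 [met]
  Stage 2 carried; the burden shifts to the operator.
Stage 3 — burden on operator; standard: a clear and cogent showing (weight is at least 68).
    (f): 73 − 4 = 69 ≥ 68 [met]
  The operator carries the last stage.
All stages carried — the operator prevails.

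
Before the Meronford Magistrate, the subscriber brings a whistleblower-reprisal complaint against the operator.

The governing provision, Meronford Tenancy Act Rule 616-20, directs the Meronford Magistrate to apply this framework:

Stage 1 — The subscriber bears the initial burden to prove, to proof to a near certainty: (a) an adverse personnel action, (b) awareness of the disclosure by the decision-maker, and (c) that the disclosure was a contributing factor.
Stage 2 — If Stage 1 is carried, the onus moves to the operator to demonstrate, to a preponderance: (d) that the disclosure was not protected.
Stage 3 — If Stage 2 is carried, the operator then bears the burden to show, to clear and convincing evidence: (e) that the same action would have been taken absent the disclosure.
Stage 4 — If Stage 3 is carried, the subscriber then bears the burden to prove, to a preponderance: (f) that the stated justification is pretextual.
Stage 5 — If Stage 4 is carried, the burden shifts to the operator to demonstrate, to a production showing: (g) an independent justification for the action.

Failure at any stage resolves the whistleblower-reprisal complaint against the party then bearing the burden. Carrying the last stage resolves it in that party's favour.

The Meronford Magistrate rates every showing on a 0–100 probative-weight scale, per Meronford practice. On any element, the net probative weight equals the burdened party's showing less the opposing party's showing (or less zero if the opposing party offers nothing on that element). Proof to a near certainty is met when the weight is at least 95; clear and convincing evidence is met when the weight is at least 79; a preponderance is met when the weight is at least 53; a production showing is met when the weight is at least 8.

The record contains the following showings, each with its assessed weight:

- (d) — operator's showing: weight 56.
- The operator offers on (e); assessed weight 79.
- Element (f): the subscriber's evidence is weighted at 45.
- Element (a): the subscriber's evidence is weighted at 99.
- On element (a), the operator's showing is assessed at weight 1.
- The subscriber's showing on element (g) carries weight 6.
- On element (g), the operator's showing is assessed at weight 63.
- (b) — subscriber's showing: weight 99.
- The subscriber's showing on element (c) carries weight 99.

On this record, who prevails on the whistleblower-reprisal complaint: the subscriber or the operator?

Stage 1 — burden on subscriber; standard: proof to a near certainty (weight is at least 95).
    (a): 99 − 1 = 98 ≥ 95 [met]
    (b): 99 ≥ 95 [met]
    (c): 99 ≥ 95 [met]
  The subscriber carries Stage 1; the operator now bears the burden.
Stage 2 — burden on operator; standard: a preponderance (weight is at least 53).
    (d): 56 ≥ 53 [met]
  All elements met. The operator retains the burden for Stage 3.
Stage 3 — burden on operator; standard: clear and convincing evidence (weight is at least 79).
    (e): 79 ≥ 79 [met]
  All elements met. The burden passes to the subscriber.
Stage 4 — burden on subscriber; standard: a preponderance (weight is at least 53).
    (f): 45 < 53 [not met]
  Not every element is met, so the subscriber fails to carry Stage 4.
So the operator prevails.

operator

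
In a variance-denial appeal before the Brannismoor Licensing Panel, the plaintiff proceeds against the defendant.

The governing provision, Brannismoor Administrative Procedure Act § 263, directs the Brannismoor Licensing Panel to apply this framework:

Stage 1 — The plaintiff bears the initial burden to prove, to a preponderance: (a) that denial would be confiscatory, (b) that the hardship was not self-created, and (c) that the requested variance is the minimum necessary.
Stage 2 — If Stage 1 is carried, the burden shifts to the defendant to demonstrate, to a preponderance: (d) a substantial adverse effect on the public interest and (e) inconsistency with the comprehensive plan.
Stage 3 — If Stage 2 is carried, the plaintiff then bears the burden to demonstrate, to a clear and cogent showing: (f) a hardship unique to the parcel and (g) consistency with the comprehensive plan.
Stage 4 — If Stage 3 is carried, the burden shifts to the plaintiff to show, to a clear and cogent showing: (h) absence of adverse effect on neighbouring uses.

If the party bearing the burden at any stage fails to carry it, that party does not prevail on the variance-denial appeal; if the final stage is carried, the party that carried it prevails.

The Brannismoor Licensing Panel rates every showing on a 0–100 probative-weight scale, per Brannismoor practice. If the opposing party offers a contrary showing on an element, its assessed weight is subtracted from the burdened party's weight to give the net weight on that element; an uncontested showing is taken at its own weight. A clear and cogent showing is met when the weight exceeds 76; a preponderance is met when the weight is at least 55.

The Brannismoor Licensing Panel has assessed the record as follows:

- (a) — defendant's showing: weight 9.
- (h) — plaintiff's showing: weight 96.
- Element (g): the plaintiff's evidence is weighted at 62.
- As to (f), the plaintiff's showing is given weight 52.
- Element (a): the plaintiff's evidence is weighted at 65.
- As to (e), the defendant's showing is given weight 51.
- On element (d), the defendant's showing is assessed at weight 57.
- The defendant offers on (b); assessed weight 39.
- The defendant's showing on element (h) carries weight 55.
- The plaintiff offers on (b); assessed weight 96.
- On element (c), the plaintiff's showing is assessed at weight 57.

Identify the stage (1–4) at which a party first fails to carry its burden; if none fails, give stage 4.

stage 2

At Stage 1 the plaintiff must meet a preponderance (weight is at least 55): on (a) the weight is 65 less the opposing 9 gives net 56, ≥ 55, so (a) meets the standard; on (b) the weight is 96 less the opposing 39 gives net 57, ≥ 55, so (b) meets the standard; on (c) the weight is 57, which does reach 55, so (c) meets the standard.
  All elements met. The burden passes to the defendant.
At Stage 2 the defendant must meet a preponderance (weight is at least 55): on (d) the weight is 57, ≥ 55, so (d) meets the standard; on (e) the weight is 51, which does not reach 55, so (e) does not meet the standard.
  Stage 2 not carried; the defendant fails its burden.
The analysis ends at Stage 2; the plaintiff prevails.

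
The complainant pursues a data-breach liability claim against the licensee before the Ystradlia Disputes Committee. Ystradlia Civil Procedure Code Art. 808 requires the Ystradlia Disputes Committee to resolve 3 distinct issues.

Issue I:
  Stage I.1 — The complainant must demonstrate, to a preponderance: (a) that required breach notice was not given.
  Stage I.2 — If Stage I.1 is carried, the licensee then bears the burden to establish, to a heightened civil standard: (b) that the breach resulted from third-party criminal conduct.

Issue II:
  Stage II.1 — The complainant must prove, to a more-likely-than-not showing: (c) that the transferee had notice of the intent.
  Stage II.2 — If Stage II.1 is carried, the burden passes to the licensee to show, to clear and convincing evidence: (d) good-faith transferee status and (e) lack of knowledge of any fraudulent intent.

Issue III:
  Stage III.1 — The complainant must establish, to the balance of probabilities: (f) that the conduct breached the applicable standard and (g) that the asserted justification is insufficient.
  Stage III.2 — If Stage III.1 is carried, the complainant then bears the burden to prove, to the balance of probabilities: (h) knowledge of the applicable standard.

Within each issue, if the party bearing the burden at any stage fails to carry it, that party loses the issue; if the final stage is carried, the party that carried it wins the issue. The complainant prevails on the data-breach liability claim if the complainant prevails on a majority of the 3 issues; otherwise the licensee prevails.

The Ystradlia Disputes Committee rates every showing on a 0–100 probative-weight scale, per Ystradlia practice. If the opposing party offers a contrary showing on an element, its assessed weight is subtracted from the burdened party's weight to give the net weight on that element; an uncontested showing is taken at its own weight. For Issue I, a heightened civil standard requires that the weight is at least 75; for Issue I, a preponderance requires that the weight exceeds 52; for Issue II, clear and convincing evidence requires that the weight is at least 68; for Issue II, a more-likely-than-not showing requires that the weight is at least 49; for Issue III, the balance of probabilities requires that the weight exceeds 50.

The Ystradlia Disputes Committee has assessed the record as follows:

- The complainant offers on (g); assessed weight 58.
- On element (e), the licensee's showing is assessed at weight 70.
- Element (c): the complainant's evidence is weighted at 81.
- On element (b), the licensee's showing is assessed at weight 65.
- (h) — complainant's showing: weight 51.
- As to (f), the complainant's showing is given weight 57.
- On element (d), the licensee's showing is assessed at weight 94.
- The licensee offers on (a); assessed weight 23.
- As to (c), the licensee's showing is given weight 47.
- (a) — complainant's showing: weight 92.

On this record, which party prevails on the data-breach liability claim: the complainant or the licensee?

— Issue I —
Stage I.1 — burden on complainant; standard: a preponderance (weight exceeds 52).
    (a): 92 − 23 = 69 > 52 [met]
  The complainant carries Stage I.1; the licensee now bears the burden.
Stage I.2 — burden on licensee; standard: a heightened civil standard (weight is at least 75).
    (b): 65 < 75 [not met]
  The licensee does not carry Stage I.2.
The analysis ends at Stage I.2; the complainant prevails on this issue.
— Issue II —
At Stage II.1 the complainant must meet a more-likely-than-not showing (weight is at least 49): on (c) the weight is 81 less the opposing 47 gives net 34, < 49, so (c) does not meet the standard.
  The complainant does not carry Stage II.1.
The licensee prevails on this issue.
— Issue III —
At Stage III.1 the complainant must meet the balance of probabilities (weight exceeds 50): on (f) the weight is 57, which does exceed 50, so (f) meets the standard; on (g) the weight is 58, > 50, so (g) meets the standard.
  Stage III.1 carried; the burden remains with the complainant.
At Stage III.2 the complainant must meet the balance of probabilities (weight exceeds 50): on (h) the weight is 51, > 50, so (h) meets the standard.
  All elements met at the final stage.
With every stage satisfied, the complainant prevails on this issue.
Per-issue: Issue I → complainant; Issue II → licensee; Issue III → complainant. The complainant must prevail on a majority of issues; overall, the complainant prevails.

complainant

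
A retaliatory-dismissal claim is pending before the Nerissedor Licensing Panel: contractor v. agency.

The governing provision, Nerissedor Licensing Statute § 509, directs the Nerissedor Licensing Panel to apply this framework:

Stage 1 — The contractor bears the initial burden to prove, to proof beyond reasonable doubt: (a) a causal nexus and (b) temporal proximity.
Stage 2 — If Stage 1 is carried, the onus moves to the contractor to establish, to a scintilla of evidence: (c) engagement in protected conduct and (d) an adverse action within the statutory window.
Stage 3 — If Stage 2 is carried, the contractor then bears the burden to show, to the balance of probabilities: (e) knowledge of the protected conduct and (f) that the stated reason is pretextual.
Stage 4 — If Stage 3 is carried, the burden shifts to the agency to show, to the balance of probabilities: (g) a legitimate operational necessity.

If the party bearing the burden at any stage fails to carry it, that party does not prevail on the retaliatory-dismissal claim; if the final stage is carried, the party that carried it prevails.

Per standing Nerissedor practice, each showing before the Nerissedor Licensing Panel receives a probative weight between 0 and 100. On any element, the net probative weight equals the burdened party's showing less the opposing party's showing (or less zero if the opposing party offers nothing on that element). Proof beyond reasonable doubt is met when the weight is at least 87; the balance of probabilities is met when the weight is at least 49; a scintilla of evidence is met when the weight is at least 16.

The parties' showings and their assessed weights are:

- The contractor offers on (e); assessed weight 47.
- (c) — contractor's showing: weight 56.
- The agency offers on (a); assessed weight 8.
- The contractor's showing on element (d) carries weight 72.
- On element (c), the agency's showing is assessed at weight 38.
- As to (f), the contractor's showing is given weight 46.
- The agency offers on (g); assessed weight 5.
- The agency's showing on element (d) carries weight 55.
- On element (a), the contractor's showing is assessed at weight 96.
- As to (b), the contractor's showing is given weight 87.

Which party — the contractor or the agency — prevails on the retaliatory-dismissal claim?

At Stage 1 the contractor must meet proof beyond reasonable doubt (weight is at least 87): on (a) the weight is 96 less the opposing 8 gives net 88, which does reach 87, so (a) meets the standard; on (b) the weight is 87, which does reach 87, so (b) meets the standard.
  Stage 1 is satisfied; the contractor continues to bear the burden.
At Stage 2 the contractor must meet a scintilla of evidence (weight is at least 16): on (c) the weight is 56 less the opposing 38 gives net 18, ≥ 16, so (c) meets the standard; on (d) the weight is 72 less the opposing 55 gives net 17, which does reach 16, so (d) meets the standard.
  All elements met. The contractor retains the burden for Stage 3.
At Stage 3 the contractor must meet the balance of probabilities (weight is at least 49): on (e) the weight is 47, which does not reach 49, so (e) does not meet the standard; on (f) the weight is 46, < 49, so (f) does not meet the standard.
  Not every element is met, so the contractor fails to carry Stage 3.
The analysis ends at Stage 3; the agency prevails.

agency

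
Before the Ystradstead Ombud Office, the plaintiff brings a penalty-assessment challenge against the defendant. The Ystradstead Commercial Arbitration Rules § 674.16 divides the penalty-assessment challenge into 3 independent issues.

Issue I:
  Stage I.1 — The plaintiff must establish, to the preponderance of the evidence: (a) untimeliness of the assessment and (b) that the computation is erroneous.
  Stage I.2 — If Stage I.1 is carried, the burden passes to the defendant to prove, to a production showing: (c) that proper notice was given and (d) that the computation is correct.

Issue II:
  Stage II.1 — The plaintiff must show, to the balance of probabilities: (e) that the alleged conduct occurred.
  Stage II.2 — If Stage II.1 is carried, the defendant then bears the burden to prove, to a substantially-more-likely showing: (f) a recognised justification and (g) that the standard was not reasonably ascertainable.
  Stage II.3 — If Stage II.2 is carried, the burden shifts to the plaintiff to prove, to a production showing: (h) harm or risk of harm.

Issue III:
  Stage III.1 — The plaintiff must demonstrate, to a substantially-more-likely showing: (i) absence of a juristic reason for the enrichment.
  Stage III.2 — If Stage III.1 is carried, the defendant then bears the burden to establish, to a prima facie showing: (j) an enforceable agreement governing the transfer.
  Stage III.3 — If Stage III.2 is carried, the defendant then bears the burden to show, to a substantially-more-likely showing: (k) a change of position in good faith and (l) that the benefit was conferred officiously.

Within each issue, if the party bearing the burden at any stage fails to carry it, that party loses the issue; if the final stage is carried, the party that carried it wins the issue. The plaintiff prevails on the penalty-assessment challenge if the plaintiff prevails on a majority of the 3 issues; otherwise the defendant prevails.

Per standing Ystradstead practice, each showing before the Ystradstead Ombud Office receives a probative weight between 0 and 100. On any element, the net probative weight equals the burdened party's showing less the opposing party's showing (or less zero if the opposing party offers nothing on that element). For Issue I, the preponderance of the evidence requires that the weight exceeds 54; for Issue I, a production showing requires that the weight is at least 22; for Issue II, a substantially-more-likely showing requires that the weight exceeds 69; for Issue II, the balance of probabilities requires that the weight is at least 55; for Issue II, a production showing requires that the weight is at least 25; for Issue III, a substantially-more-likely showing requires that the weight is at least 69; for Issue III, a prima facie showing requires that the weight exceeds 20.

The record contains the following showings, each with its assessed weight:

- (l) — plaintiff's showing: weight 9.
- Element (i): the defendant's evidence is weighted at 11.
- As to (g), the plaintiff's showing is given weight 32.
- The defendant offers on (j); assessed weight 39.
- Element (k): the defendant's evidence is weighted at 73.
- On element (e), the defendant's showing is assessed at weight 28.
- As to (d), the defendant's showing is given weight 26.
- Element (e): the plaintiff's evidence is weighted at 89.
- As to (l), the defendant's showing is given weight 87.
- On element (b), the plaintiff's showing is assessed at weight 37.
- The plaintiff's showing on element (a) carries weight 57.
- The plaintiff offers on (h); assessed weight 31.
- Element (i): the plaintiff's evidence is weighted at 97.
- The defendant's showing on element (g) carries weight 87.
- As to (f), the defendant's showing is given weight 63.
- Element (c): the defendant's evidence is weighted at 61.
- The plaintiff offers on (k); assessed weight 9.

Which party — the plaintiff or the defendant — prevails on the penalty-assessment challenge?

plaintiff

— Issue I —
At Stage I.1 the plaintiff must meet the preponderance of the evidence (weight exceeds 54): on (a) the weight is 57, > 54, so (a) meets the standard; on (b) the weight is 37, which does not exceed 54, so (b) does not meet the standard.
  Stage I.1 not carried; the plaintiff fails its burden.
The defendant prevails on this issue.
— Issue II —
Stage II.1 (plaintiff, the balance of probabilities, weight is at least 55): (e) net 89−28=61 ≥ 55 — meets.
  All elements met. The burden passes to the defendant.
Stage II.2 (defendant, a substantially-more-likely showing, weight exceeds 69): (f) 63 ≤ 69 — fails; (g) net 87−32=55 ≤ 69 — fails.
  Not every element is met, so the defendant fails to carry Stage II.2.
The plaintiff prevails on this issue.
— Issue III —
Stage III.1 — burden on plaintiff; standard: a substantially-more-likely showing (weight is at least 69).
    (i): 97 − 11 = 86 ≥ 69 [met]
  All elements met. The burden passes to the defendant.
Stage III.2 — burden on defendant; standard: a prima facie showing (weight exceeds 20).
    (j): 39 > 20 [met]
  All elements met. The defendant retains the burden for Stage III.3.
Stage III.3 — burden on defendant; standard: a substantially-more-likely showing (weight is at least 69).
    (k): 73 − 9 = 64 < 69 [not met]
    (l): 87 − 9 = 78 ≥ 69 [met]
  Not every element is met, so the defendant fails to carry Stage III.3.
So the plaintiff prevails on this issue.
Per-issue: Issue I → defendant; Issue II → plaintiff; Issue III → plaintiff. The plaintiff must prevail on a majority of issues; overall, the plaintiff prevails.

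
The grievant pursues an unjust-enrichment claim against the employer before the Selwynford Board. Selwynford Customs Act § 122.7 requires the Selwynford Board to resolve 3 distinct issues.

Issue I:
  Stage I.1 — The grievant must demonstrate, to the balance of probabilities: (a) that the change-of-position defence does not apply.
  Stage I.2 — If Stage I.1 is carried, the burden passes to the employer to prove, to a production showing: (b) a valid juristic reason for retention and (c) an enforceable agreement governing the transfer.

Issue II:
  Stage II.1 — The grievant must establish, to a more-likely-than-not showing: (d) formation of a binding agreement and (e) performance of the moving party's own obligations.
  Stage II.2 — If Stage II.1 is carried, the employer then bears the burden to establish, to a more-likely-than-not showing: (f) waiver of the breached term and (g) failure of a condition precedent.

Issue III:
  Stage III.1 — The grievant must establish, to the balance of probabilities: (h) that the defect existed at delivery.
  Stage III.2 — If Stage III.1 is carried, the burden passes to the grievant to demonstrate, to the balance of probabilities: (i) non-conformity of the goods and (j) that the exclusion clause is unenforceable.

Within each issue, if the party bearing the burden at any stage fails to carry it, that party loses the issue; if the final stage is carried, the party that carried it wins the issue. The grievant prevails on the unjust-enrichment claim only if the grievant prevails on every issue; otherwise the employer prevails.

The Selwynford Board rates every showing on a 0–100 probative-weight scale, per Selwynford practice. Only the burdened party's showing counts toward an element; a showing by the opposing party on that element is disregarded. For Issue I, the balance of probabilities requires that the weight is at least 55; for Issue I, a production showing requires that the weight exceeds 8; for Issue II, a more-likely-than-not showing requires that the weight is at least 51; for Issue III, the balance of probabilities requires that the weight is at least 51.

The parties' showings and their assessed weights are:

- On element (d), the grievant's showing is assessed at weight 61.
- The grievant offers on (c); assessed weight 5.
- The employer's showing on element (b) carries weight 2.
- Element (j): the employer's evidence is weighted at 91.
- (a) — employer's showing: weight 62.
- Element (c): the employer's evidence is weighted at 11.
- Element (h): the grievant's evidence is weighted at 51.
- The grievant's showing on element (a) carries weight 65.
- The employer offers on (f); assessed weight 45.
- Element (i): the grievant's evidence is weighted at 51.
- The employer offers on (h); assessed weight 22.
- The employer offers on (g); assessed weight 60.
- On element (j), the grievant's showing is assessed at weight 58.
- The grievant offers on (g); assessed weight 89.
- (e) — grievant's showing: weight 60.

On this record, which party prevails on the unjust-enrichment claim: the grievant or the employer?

— Issue I —
Stage I.1 (grievant, the balance of probabilities, weight is at least 55): (a) 65 (employer's 62 disregarded) ≥ 55 — meets.
  All elements met. The burden passes to the employer.
Stage I.2 (employer, a production showing, weight exceeds 8): (b) 2 ≤ 8 — fails; (c) 11 (grievant's 5 disregarded) > 8 — meets.
  Not every element is met, so the employer fails to carry Stage I.2.
So the grievant prevails on this issue.
— Issue II —
Stage II.1 — burden on grievant; standard: a more-likely-than-not showing (weight is at least 51).
    (d): 61 ≥ 51 [met]
    (e): 60 ≥ 51 [met]
  All elements met. The burden passes to the employer.
Stage II.2 — burden on employer; standard: a more-likely-than-not showing (weight is at least 51).
    (f): 45 < 51 [not met]
    (g): 60 (grievant's 89 disregarded) ≥ 51 [met]
  Stage II.2 not carried; the employer fails its burden.
So the grievant prevails on this issue.
— Issue III —
Stage III.1 — burden on grievant; standard: the balance of probabilities (weight is at least 51).
    (h): 51 (employer's 22 disregarded) ≥ 51 [met]
  Stage III.1 carried; the burden remains with the grievant.
Stage III.2 — burden on grievant; standard: the balance of probabilities (weight is at least 51).
    (i): 51 ≥ 51 [met]
    (j): 58 (employer's 91 disregarded) ≥ 51 [met]
  The grievant carries the last stage.
With every stage satisfied, the grievant prevails on this issue.
Per-issue: Issue I → grievant; Issue II → grievant; Issue III → grievant. The grievant must prevail on every issue; overall, the grievant prevails.

grievant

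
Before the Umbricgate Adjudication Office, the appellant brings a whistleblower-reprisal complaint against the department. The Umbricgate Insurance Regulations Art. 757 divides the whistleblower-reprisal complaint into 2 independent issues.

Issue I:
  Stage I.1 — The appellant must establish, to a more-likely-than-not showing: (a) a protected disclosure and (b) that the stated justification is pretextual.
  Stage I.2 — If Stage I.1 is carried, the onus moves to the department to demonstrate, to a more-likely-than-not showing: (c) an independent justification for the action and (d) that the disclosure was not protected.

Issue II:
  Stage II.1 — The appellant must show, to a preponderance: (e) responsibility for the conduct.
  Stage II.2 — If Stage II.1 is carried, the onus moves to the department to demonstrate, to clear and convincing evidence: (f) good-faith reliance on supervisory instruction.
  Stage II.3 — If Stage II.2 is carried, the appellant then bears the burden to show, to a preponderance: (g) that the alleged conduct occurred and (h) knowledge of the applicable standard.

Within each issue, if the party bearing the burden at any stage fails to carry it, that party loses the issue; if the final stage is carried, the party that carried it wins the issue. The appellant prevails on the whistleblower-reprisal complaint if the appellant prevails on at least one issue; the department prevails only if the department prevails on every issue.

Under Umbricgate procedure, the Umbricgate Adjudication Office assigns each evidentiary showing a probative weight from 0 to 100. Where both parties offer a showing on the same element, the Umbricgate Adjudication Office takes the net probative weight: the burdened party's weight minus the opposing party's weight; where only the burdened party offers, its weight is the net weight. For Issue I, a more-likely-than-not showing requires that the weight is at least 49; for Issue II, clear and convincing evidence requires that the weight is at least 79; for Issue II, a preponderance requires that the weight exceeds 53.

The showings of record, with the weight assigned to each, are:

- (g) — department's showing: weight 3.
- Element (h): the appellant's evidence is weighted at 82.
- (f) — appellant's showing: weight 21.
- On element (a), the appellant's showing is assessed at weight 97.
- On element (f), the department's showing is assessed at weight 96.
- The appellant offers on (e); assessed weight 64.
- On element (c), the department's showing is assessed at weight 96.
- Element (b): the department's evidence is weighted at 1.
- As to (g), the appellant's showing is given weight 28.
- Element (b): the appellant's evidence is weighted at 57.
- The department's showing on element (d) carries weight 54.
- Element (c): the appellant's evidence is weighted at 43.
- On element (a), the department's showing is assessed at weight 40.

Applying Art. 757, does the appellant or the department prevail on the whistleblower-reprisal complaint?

appellant

— Issue I —
At Stage I.1 the appellant must meet a more-likely-than-not showing (weight is at least 49): on (a) the weight is 97 less the opposing 40 gives net 57, which does reach 49, so (a) meets the standard; on (b) the weight is 57 less the opposing 1 gives net 56, ≥ 49, so (b) meets the standard.
  All elements met. The burden passes to the department.
At Stage I.2 the department must meet a more-likely-than-not showing (weight is at least 49): on (c) the weight is 96 less the opposing 43 gives net 53, ≥ 49, so (c) meets the standard; on (d) the weight is 54, ≥ 49, so (d) meets the standard.
  The department carries the last stage.
Every stage carried; the department prevails on this issue.
— Issue II —
Stage II.1 (appellant, a preponderance, weight exceeds 53): (e) 64 > 53 — meets.
  Stage II.1 is satisfied; the onus moves to the department.
Stage II.2 (department, clear and convincing evidence, weight is at least 79): (f) net 96−21=75 < 79 — fails.
  Not every element is met, so the department fails to carry Stage II.2.
The analysis ends at Stage II.2; the appellant prevails on this issue.
Per-issue: Issue I → department; Issue II → appellant. The appellant must prevail on at least one issue; overall, the appellant prevails.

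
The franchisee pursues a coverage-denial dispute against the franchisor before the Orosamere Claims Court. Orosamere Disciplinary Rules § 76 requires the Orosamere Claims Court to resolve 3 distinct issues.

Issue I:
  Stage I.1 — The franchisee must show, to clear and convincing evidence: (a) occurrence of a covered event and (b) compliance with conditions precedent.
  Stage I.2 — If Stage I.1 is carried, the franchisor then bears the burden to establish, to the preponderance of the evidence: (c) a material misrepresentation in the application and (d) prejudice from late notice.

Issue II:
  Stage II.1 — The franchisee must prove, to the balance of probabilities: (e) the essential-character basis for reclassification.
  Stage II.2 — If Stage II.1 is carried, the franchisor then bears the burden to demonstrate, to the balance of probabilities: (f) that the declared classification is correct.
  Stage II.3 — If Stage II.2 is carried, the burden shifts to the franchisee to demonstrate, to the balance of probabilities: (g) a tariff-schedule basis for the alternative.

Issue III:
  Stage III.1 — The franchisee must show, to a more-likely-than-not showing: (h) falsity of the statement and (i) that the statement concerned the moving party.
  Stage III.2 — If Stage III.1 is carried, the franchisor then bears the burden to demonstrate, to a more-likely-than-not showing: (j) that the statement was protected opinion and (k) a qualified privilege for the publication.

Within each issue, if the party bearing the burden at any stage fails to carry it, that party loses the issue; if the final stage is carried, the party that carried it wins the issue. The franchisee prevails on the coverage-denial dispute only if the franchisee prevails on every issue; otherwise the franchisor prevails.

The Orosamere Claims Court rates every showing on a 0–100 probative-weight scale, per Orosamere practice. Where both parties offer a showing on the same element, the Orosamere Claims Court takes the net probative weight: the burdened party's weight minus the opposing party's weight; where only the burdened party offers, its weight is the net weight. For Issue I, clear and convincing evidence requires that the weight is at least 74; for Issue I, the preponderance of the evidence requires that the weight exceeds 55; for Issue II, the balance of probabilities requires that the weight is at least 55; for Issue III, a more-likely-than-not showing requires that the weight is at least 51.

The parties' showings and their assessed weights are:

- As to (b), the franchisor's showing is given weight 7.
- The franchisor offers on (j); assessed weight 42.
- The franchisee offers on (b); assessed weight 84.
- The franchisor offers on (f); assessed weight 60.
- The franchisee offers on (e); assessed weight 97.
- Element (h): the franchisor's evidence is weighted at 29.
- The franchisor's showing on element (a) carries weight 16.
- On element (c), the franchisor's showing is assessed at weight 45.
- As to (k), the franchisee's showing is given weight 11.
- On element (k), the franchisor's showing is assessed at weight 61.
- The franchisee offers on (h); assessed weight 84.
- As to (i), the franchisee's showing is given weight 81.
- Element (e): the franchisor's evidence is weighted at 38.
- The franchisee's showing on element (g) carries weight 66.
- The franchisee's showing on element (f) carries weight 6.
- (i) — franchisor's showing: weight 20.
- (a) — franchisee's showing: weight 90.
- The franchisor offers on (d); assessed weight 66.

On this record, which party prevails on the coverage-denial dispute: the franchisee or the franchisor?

franchisee

— Issue I —
At Stage I.1 the franchisee must meet clear and convincing evidence (weight is at least 74): on (a) the weight is 90 less the opposing 16 gives net 74, ≥ 74, so (a) meets the standard; on (b) the weight is 84 less the opposing 7 gives net 77, which does reach 74, so (b) meets the standard.
  All elements met. The burden passes to the franchisor.
At Stage I.2 the franchisor must meet the preponderance of the evidence (weight exceeds 55): on (c) the weight is 45, which does not exceed 55, so (c) does not meet the standard; on (d) the weight is 66, which does exceed 55, so (d) meets the standard.
  Not every element is met, so the franchisor fails to carry Stage I.2.
The franchisee prevails on this issue.
— Issue II —
At Stage II.1 the franchisee must meet the balance of probabilities (weight is at least 55): on (e) the weight is 97 less the opposing 38 gives net 59, which does reach 55, so (e) meets the standard.
  The franchisee carries Stage II.1; the franchisor now bears the burden.
At Stage II.2 the franchisor must meet the balance of probabilities (weight is at least 55): on (f) the weight is 60 less the opposing 6 gives net 54, which does not reach 55, so (f) does not meet the standard.
  The franchisor does not carry Stage II.2.
The franchisee prevails on this issue.
— Issue III —
Stage III.1 (franchisee, a more-likely-than-not showing, weight is at least 51): (h) net 84−29=55 ≥ 51 — meets; (i) net 81−20=61 ≥ 51 — meets.
  The franchisee carries Stage III.1; the franchisor now bears the burden.
Stage III.2 (franchisor, a more-likely-than-not showing, weight is at least 51): (j) 42 < 51 — fails; (k) net 61−11=50 < 51 — fails.
  Stage III.2 not carried; the franchisor fails its burden.
The analysis ends at Stage III.2; the franchisee prevails on this issue.
Per-issue: Issue I → franchisee; Issue II → franchisee; Issue III → franchisee. The franchisee must prevail on every issue; overall, the franchisee prevails.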